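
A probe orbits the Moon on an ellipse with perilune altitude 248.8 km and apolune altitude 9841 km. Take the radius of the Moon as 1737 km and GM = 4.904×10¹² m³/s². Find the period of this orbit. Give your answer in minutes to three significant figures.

T ≈ 835 minutes

r_p = 1737 + 248.8 = 1985.8 km = 1.9858×10⁶ m.
r_a = 1737 + 9841 = 11578 km = 1.1578×10⁷ m.
Semi-major axis a = (r_p + r_a)/2 = (1985.8 + 11578)/2 = 6781.9 km = 6.782×10⁶ m.
By Kepler's third law T = 2π√(a³/μ) = 2π × 7.975×10³ = 5.011×10⁴ s.
= 835.2 minutes.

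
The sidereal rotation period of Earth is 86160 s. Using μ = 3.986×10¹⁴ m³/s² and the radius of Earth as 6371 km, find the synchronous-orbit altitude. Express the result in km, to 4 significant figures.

A synchronous orbit has period T, so by Kepler's third law a = (μT²/4π²)^(1/3).
μT²/4π² = 3.986×10¹⁴ × (8.616×10⁴)² / 39.48 = 7.495×10²² m³.
a = 4.216×10⁷ m = 42163 km.
Altitude h = a − R = 42163 − 6371 = 35792 km.

h_sync ≈ 35790 km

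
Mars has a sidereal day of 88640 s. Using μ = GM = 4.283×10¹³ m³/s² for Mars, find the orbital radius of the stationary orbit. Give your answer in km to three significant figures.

A synchronous orbit has period T, so by Kepler's third law a = (μT²/4π²)^(1/3).
μT²/4π² = 4.283×10¹³ × (8.864×10⁴)² / 39.48 = 8.524×10²¹ m³.
a = 2.043×10⁷ m = 20428 km.

r_sync ≈ 20400 km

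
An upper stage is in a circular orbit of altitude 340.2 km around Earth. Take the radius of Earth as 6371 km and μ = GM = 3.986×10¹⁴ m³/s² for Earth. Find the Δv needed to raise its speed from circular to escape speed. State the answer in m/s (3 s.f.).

r = 6371 + 340.2 = 6711.2 km = 6.7112×10⁶ m.
Circular speed v_c = √(μ/r) = 7707 m/s.
Escape speed v_esc = √(2μ/r) = √2 × v_c = 10900 m/s.
Δv = v_esc − v_c = 3192 m/s.

Δv ≈ 3190 m/s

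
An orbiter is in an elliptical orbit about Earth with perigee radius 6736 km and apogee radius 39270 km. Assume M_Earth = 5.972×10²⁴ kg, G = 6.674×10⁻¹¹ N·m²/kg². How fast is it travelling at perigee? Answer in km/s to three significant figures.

v ≈ 10.1 km/s

μ = GM = 6.674×10⁻¹¹ × 5.972×10²⁴ = 3.986×10¹⁴ m³/s².
Semi-major axis a = (r_p + r_a)/2 = 23003 km = 2.300×10⁷ m.
Vis-viva: v² = μ(2/r − 1/a) = 3.986×10¹⁴ × (2.969×10⁻⁷ − 4.347×10⁻⁸) = 1.010×10⁸ m²/s².
v = 10050 m/s = 10.05 km/s.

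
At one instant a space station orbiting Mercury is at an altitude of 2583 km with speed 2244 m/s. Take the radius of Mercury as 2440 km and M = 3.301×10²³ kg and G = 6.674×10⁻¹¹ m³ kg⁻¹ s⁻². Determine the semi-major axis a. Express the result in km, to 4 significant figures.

a ≈ 5896 km

μ = GM = 6.674×10⁻¹¹ × 3.301×10²³ = 2.203×10¹³ m³/s².
r = 2440 + 2583 = 5023.0 km = 5.023×10⁶ m.
Specific orbital energy ε = v²/2 − μ/r = (2244)²/2 − 2.203×10¹³/5.023×10⁶ = -1.868×10⁶ J/kg.
Since ε = −μ/(2a), a = −μ/(2ε) = 5.896×10⁶ m = 5896.2 km.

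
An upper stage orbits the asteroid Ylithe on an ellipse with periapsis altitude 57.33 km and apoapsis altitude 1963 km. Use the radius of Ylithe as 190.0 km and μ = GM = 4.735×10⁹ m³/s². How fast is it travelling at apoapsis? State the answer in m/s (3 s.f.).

r_p = 190.0 + 57.33 = 247.33 km = 2.4733×10⁵ m.
r_a = 190.0 + 1963 = 2153.0 km = 2.1530×10⁶ m.
Semi-major axis a = (r_p + r_a)/2 = 1200.2 km = 1.200×10⁶ m.
Vis-viva: v² = μ(2/r − 1/a) = 4.735×10⁹ × (9.289×10⁻⁷ − 8.332×10⁻⁷) = 4.532×10² m²/s².
v = 21.29 m/s.

v ≈ 21.3 m/s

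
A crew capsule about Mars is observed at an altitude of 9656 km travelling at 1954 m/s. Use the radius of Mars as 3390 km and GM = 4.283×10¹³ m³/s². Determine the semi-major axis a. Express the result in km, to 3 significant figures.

a ≈ 15600 km

r = 3390 + 9656 = 13046 km = 1.305×10⁷ m.
Specific orbital energy ε = v²/2 − μ/r = (1954)²/2 − 4.283×10¹³/1.305×10⁷ = -1.374×10⁶ J/kg.
Since ε = −μ/(2a), a = −μ/(2ε) = 1.559×10⁷ m = 15587 km.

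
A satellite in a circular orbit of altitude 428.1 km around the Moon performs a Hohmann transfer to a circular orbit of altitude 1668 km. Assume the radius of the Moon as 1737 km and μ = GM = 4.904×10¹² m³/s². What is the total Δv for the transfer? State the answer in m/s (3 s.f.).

Δv_total ≈ 301 m/s

r₁ = 1737 + 428.1 = 2165.1 km = 2.1651×10⁶ m.
r₂ = 1737 + 1668 = 3405.0 km = 3.4050×10⁶ m.
Transfer ellipse a_t = (r₁ + r₂)/2 = 2.785×10⁶ m.
At r₁: circular v_c1 = √(μ/r₁) = 1505 m/s; transfer-perilune v_p = √[μ(2/r₁ − 1/a_t)] = 1664 m/s.
Δv₁ = v_p − v_c1 = 159.1 m/s.
At r₂: circular v_c2 = √(μ/r₂) = 1200 m/s; transfer-apolune v_a = √[μ(2/r₂ − 1/a_t)] = 1058 m/s.
Δv₂ = v_c2 − v_a = 142.0 m/s.
Total Δv = Δv₁ + Δv₂ = 301.1 m/s.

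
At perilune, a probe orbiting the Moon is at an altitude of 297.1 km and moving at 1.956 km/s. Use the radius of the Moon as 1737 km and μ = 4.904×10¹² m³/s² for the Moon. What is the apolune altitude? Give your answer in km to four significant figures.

apolune altitude ≈ 6078 km

r_p = 1737 + 297.1 = 2034.1 km = 2.034×10⁶ m.
Specific energy ε = v²/2 − μ/r = -4.979×10⁵ J/kg, so a = −μ/(2ε) = 4.924×10⁶ m.
The apsides satisfy r_p + r_a = 2a, so the apolune radius is 2a − r_p = 7.815×10⁶ m = 7814.7 km.
Apolune altitude = 7814.7 − 1737 = 6077.7 km.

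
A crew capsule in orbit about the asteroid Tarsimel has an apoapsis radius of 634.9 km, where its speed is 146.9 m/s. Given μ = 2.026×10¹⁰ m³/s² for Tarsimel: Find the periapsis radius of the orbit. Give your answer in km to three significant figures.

periapsis radius ≈ 324 km

r_a = 6.349×10⁵ m.
Specific energy ε = v²/2 − μ/r = -2.112×10⁴ J/kg, so a = −μ/(2ε) = 4.796×10⁵ m.
The apsides satisfy r_p + r_a = 2a, so the periapsis radius is 2a − r_a = 3.243×10⁵ m = 324.35 km.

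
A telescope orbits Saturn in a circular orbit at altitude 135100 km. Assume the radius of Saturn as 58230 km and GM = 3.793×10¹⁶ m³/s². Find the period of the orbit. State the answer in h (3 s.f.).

T ≈ 24.1 h

r = 58230 + 135100 = 193330 km = 1.9333×10⁸ m.
Kepler's third law: T = 2π√(r³/μ) = 2π√((1.933×10⁸)³ / 3.793×10¹⁶).
r³/μ = 1.905×10⁸ s², so T = 2π × 1.380×10⁴ = 8.672×10⁴ s.
Converting: 8.672×10⁴ s ÷ 3600 = 24.09 h.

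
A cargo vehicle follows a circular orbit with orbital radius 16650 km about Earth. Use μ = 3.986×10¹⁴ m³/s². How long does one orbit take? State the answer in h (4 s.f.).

T ≈ 5.939 h

r = 16650 km = 1.665×10⁷ m.
Kepler's third law: T = 2π√(r³/μ) = 2π√((1.665×10⁷)³ / 3.986×10¹⁴).
r³/μ = 1.158×10⁷ s², so T = 2π × 3.403×10³ = 2.138×10⁴ s.
Converting: 2.138×10⁴ s ÷ 3600 = 5.939 h.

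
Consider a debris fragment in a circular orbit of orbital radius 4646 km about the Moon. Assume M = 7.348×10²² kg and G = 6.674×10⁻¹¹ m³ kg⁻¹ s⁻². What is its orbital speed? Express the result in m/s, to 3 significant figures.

μ = GM = 6.674×10⁻¹¹ × 7.348×10²² = 4.904×10¹² m³/s².
r = 4646 km = 4.646×10⁶ m.
For a circular orbit v = √(μ/r) = √(4.904×10¹² / 4.646×10⁶) = √(1.056×10⁶) = 1027 m/s.

v ≈ 1030 m/s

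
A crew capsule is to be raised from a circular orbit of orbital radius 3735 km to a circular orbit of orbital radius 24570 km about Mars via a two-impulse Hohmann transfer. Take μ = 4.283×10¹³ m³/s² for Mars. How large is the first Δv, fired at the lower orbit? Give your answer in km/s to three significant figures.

Δv ≈ 1.08 km/s

r₁ = 3735 km = 3.735×10⁶ m.
r₂ = 24570 km = 2.457×10⁷ m.
Transfer ellipse a_t = (r₁ + r₂)/2 = 1.415×10⁷ m.
At r₁: circular v_c1 = √(μ/r₁) = 3386 m/s; transfer-periapsis v_p = √[μ(2/r₁ − 1/a_t)] = 4462 m/s.
Δv₁ = v_p − v_c1 = 1076 m/s.
= 1.076 km/s.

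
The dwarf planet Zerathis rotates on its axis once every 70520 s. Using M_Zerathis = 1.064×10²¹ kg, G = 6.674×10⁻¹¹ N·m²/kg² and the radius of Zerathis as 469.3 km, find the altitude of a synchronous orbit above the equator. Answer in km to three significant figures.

h_sync ≈ 1610 km

μ = GM = 6.674×10⁻¹¹ × 1.064×10²¹ = 7.101×10¹⁰ m³/s².
A synchronous orbit has period T, so by Kepler's third law a = (μT²/4π²)^(1/3).
μT²/4π² = 7.101×10¹⁰ × (7.052×10⁴)² / 39.48 = 8.945×10¹⁸ m³.
a = 2.076×10⁶ m = 2075.9 km.
Altitude h = a − R = 2075.9 − 469.3 = 1606.6 km.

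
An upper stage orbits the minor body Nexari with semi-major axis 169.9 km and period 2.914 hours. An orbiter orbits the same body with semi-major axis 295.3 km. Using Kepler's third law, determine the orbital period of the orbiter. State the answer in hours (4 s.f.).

Kepler's third law: T² ∝ a³, so T₂ = T₁ (a₂/a₁)^(3/2).
a₂/a₁ = 1.738, (a₂/a₁)^(3/2) = 2.291.
T₂ = 2.914 × 2.291 = 6.677 hours.

T₂ ≈ 6.677 hours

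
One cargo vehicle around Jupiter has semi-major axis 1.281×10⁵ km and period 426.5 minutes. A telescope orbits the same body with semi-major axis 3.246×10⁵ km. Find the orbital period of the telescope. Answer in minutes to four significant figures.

T₂ ≈ 1720 minutes

Kepler's third law: T² ∝ a³, so T₂ = T₁ (a₂/a₁)^(3/2).
a₂/a₁ = 2.534, (a₂/a₁)^(3/2) = 4.034.
T₂ = 426.5 × 4.034 = 1720 minutes.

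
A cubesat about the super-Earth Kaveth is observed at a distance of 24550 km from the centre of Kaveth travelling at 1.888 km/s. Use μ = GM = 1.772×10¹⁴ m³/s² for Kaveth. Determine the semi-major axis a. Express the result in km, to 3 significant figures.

r = 2.455×10⁷ m.
Specific orbital energy ε = v²/2 − μ/r = (1888)²/2 − 1.772×10¹⁴/2.455×10⁷ = -5.436×10⁶ J/kg.
Since ε = −μ/(2a), a = −μ/(2ε) = 1.630×10⁷ m = 16300 km.

a ≈ 16300 km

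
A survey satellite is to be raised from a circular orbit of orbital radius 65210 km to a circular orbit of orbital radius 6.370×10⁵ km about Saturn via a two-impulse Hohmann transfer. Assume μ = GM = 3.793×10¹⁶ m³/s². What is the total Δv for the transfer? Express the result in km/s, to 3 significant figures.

Δv_total ≈ 12.8 km/s

r₁ = 65210 km = 6.521×10⁷ m.
r₂ = 6.370×10⁵ km = 6.370×10⁸ m.
Transfer ellipse a_t = (r₁ + r₂)/2 = 3.511×10⁸ m.
At r₁: circular v_c1 = √(μ/r₁) = 24120 m/s; transfer-perikrone v_p = √[μ(2/r₁ − 1/a_t)] = 32490 m/s.
Δv₁ = v_p − v_c1 = 8368 m/s.
At r₂: circular v_c2 = √(μ/r₂) = 7717 m/s; transfer-apokrone v_a = √[μ(2/r₂ − 1/a_t)] = 3326 m/s.
Δv₂ = v_c2 − v_a = 4391 m/s.
Total Δv = Δv₁ + Δv₂ = 12760 m/s = 12.76 km/s.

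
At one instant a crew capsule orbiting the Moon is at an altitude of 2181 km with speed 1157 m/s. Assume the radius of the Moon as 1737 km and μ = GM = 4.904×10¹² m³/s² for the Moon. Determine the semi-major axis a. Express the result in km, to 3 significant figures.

r = 1737 + 2181 = 3918.0 km = 3.918×10⁶ m.
Specific orbital energy ε = v²/2 − μ/r = (1157)²/2 − 4.904×10¹²/3.918×10⁶ = -5.823×10⁵ J/kg.
Since ε = −μ/(2a), a = −μ/(2ε) = 4.211×10⁶ m = 4210.6 km.

a ≈ 4210 km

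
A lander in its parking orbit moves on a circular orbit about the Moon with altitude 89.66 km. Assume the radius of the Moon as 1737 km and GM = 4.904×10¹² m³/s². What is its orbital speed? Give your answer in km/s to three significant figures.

v ≈ 1.64 km/s

r = 1737 + 89.66 = 1826.7 km = 1.8267×10⁶ m.
For a circular orbit v = √(μ/r) = √(4.904×10¹² / 1.827×10⁶) = √(2.685×10⁶) = 1638 m/s.
That is 1.638 km/s.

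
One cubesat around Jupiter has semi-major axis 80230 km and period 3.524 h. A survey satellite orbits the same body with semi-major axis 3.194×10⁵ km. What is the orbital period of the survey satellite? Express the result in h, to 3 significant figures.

Kepler's third law: T² ∝ a³, so T₂ = T₁ (a₂/a₁)^(3/2).
a₂/a₁ = 3.981, (a₂/a₁)^(3/2) = 7.943.
T₂ = 3.524 × 7.943 = 27.99 h.

T₂ ≈ 28.0 h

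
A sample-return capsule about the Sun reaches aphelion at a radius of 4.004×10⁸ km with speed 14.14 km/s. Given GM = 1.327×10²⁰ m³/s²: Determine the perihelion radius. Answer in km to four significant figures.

r_a = 4.004×10¹¹ m.
Specific energy ε = v²/2 − μ/r = -2.314×10⁸ J/kg, so a = −μ/(2ε) = 2.867×10¹¹ m.
The apsides satisfy r_p + r_a = 2a, so the perihelion radius is 2a − r_a = 1.729×10¹¹ m = 1.7294×10⁸ km.

perihelion radius ≈ 1.729×10⁸ km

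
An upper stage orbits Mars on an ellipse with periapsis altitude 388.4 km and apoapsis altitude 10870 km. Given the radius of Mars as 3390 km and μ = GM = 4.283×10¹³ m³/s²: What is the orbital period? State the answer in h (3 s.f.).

T ≈ 7.22 h

r_p = 3390 + 388.4 = 3778.4 km = 3.7784×10⁶ m.
r_a = 3390 + 10870 = 14260 km = 1.4260×10⁷ m.
Semi-major axis a = (r_p + r_a)/2 = (3778.4 + 14260)/2 = 9019.2 km = 9.019×10⁶ m.
By Kepler's third law T = 2π√(a³/μ) = 2π × 4.139×10³ = 2.601×10⁴ s.
= 7.224 h.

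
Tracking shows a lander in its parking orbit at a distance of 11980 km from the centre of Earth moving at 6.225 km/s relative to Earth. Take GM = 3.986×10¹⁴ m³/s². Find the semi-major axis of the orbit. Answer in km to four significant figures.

r = 1.198×10⁷ m.
Specific orbital energy ε = v²/2 − μ/r = (6225)²/2 − 3.986×10¹⁴/1.198×10⁷ = -1.390×10⁷ J/kg.
Since ε = −μ/(2a), a = −μ/(2ε) = 1.434×10⁷ m = 14341 km.

a ≈ 14340 km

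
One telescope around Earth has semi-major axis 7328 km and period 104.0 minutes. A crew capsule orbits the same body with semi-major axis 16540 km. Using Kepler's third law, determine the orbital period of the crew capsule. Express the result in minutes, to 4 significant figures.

Kepler's third law: T² ∝ a³, so T₂ = T₁ (a₂/a₁)^(3/2).
a₂/a₁ = 2.257, (a₂/a₁)^(3/2) = 3.391.
T₂ = 104.0 × 3.391 = 352.7 minutes.

T₂ ≈ 352.7 minutes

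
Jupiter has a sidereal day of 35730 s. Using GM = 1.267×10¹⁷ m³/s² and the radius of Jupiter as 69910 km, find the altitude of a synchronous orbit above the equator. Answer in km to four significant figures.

h_sync ≈ 90110 km

A synchronous orbit has period T, so by Kepler's third law a = (μT²/4π²)^(1/3).
μT²/4π² = 1.267×10¹⁷ × (3.573×10⁴)² / 39.48 = 4.097×10²⁴ m³.
a = 1.600×10⁸ m = 1.6002×10⁵ km.
Altitude h = a − R = 1.6002×10⁵ − 69910 = 90105 km.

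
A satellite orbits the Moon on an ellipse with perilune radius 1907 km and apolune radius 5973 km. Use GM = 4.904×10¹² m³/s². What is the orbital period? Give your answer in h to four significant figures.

T ≈ 6.164 h

Semi-major axis a = (r_p + r_a)/2 = (1907.0 + 5973.0)/2 = 3940.0 km = 3.940×10⁶ m.
By Kepler's third law T = 2π√(a³/μ) = 2π × 3.532×10³ = 2.219×10⁴ s.
= 6.164 h.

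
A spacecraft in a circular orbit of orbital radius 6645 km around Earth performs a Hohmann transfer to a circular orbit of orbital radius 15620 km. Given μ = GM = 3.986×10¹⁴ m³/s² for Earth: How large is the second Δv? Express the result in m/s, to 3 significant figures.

Δv ≈ 1150 m/s

r₁ = 6645 km = 6.645×10⁶ m.
r₂ = 15620 km = 1.562×10⁷ m.
Transfer ellipse a_t = (r₁ + r₂)/2 = 1.113×10⁷ m.
At r₁: circular v_c1 = √(μ/r₁) = 7745 m/s; transfer-perigee v_p = √[μ(2/r₁ − 1/a_t)] = 9174 m/s.
At r₂: circular v_c2 = √(μ/r₂) = 5052 m/s; transfer-apogee v_a = √[μ(2/r₂ − 1/a_t)] = 3903 m/s.
Δv₂ = v_c2 − v_a = 1149 m/s.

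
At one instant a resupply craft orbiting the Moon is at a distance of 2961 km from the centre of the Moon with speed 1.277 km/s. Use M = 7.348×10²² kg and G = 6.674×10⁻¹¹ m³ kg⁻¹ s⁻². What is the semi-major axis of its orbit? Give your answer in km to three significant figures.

μ = GM = 6.674×10⁻¹¹ × 7.348×10²² = 4.904×10¹² m³/s².
r = 2.961×10⁶ m.
Specific orbital energy ε = v²/2 − μ/r = (1277)²/2 − 4.904×10¹²/2.961×10⁶ = -8.409×10⁵ J/kg.
Since ε = −μ/(2a), a = −μ/(2ε) = 2.916×10⁶ m = 2916.1 km.

a ≈ 2920 km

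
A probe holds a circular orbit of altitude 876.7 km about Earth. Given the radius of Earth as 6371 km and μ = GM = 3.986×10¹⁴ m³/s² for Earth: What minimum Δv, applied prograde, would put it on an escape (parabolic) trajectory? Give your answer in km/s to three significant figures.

r = 6371 + 876.7 = 7247.7 km = 7.2477×10⁶ m.
Circular speed v_c = √(μ/r) = 7416 m/s.
Escape speed v_esc = √(2μ/r) = √2 × v_c = 10490 m/s.
Δv = v_esc − v_c = 3072 m/s = 3.072 km/s.

Δv ≈ 3.07 km/s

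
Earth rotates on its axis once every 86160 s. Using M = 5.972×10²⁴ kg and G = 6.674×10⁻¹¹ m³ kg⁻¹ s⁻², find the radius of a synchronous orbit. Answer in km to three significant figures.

r_sync ≈ 42200 km

μ = GM = 6.674×10⁻¹¹ × 5.972×10²⁴ = 3.986×10¹⁴ m³/s².
A synchronous orbit has period T, so by Kepler's third law a = (μT²/4π²)^(1/3).
μT²/4π² = 3.986×10¹⁴ × (8.616×10⁴)² / 39.48 = 7.495×10²² m³.
a = 4.216×10⁷ m = 42162 km.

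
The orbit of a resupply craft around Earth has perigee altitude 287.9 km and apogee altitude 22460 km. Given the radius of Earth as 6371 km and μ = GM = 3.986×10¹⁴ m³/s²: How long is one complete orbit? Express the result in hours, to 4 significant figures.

T ≈ 6.535 hours

r_p = 6371 + 287.9 = 6658.9 km = 6.6589×10⁶ m.
r_a = 6371 + 22460 = 28831 km = 2.8831×10⁷ m.
Semi-major axis a = (r_p + r_a)/2 = (6658.9 + 28831)/2 = 17745 km = 1.774×10⁷ m.
By Kepler's third law T = 2π√(a³/μ) = 2π × 3.744×10³ = 2.352×10⁴ s.
= 6.535 hours.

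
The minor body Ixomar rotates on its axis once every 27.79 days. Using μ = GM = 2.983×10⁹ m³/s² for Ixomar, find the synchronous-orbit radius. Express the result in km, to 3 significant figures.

r_sync ≈ 7580 km

T = 27.79 days = 2.401×10⁶ s.
A synchronous orbit has period T, so by Kepler's third law a = (μT²/4π²)^(1/3).
μT²/4π² = 2.983×10⁹ × (2.401×10⁶)² / 39.48 = 4.356×10²⁰ m³.
a = 7.581×10⁶ m = 7580.5 km.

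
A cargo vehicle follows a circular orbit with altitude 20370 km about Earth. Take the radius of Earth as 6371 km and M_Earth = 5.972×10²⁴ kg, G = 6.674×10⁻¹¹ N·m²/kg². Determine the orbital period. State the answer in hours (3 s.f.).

T ≈ 12.1 hours

μ = GM = 6.674×10⁻¹¹ × 5.972×10²⁴ = 3.986×10¹⁴ m³/s².
r = 6371 + 20370 = 26741 km = 2.6741×10⁷ m.
Kepler's third law: T = 2π√(r³/μ) = 2π√((2.674×10⁷)³ / 3.986×10¹⁴).
r³/μ = 4.798×10⁷ s², so T = 2π × 6.926×10³ = 4.352×10⁴ s.
Converting: 4.352×10⁴ s ÷ 3600 = 12.09 hours.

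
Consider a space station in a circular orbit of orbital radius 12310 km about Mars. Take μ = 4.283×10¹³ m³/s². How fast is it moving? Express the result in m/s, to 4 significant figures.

v ≈ 1865 m/s

r = 12310 km = 1.231×10⁷ m.
For a circular orbit v = √(μ/r) = √(4.283×10¹³ / 1.231×10⁷) = √(3.479×10⁶) = 1865 m/s.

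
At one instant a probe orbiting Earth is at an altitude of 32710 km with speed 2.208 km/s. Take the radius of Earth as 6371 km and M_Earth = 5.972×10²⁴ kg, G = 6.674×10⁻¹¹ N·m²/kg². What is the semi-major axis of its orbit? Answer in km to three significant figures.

a ≈ 25700 km

μ = GM = 6.674×10⁻¹¹ × 5.972×10²⁴ = 3.986×10¹⁴ m³/s².
r = 6371 + 32710 = 39081 km = 3.908×10⁷ m.
Vis-viva rearranged: 1/a = 2/r − v²/μ = 5.118×10⁻⁸ − 1.223×10⁻⁸ = 3.894×10⁻⁸ m⁻¹.
a = 2.568×10⁷ m = 25678 km.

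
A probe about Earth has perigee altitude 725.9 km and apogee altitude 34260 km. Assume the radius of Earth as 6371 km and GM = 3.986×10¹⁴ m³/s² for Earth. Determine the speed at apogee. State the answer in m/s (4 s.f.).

v ≈ 1708 m/s

r_p = 6371 + 725.9 = 7096.9 km = 7.0969×10⁶ m.
r_a = 6371 + 34260 = 40631 km = 4.0631×10⁷ m.
Semi-major axis a = (r_p + r_a)/2 = 23864 km = 2.386×10⁷ m.
Vis-viva: v² = μ(2/r − 1/a) = 3.986×10¹⁴ × (4.922×10⁻⁸ − 4.190×10⁻⁸) = 2.917×10⁶ m²/s².
v = 1708 m/s.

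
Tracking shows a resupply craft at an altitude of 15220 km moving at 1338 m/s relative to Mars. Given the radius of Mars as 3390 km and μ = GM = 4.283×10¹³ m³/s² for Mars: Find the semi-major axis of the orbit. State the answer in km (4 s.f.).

a ≈ 15230 km

r = 3390 + 15220 = 18610 km = 1.861×10⁷ m.
Specific orbital energy ε = v²/2 − μ/r = (1338)²/2 − 4.283×10¹³/1.861×10⁷ = -1.406×10⁶ J/kg.
Since ε = −μ/(2a), a = −μ/(2ε) = 1.523×10⁷ m = 15228 km.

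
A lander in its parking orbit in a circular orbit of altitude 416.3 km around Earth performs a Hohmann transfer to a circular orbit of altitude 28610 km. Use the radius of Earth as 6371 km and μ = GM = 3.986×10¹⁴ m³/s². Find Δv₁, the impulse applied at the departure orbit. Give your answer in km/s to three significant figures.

r₁ = 6371 + 416.3 = 6787.3 km = 6.7873×10⁶ m.
r₂ = 6371 + 28610 = 34981 km = 3.4981×10⁷ m.
Transfer ellipse a_t = (r₁ + r₂)/2 = 2.088×10⁷ m.
At r₁: circular v_c1 = √(μ/r₁) = 7663 m/s; transfer-perigee v_p = √[μ(2/r₁ − 1/a_t)] = 9918 m/s.
Δv₁ = v_p − v_c1 = 2255 m/s.
= 2.255 km/s.

Δv ≈ 2.25 km/s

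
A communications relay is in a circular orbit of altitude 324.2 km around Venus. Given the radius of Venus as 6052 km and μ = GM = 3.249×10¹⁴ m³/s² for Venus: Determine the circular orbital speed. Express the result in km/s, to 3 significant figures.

v ≈ 7.14 km/s

r = 6052 + 324.2 = 6376.2 km = 6.3762×10⁶ m.
For a circular orbit v = √(μ/r) = √(3.249×10¹⁴ / 6.376×10⁶) = √(5.096×10⁷) = 7138 m/s.
That is 7.138 km/s.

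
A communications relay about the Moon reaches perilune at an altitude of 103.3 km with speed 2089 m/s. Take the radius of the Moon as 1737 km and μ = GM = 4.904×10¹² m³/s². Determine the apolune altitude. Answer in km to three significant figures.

apolune altitude ≈ 6580 km

r_p = 1737 + 103.3 = 1840.3 km = 1.840×10⁶ m.
Specific energy ε = v²/2 − μ/r = -4.828×10⁵ J/kg, so a = −μ/(2ε) = 5.078×10⁶ m.
The apsides satisfy r_p + r_a = 2a, so the apolune radius is 2a − r_p = 8.317×10⁶ m = 8316.6 km.
Apolune altitude = 8316.6 − 1737 = 6579.6 km.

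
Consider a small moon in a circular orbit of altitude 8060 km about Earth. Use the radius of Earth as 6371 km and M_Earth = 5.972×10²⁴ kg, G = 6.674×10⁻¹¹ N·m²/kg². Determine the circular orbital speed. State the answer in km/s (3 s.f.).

v ≈ 5.26 km/s

μ = GM = 6.674×10⁻¹¹ × 5.972×10²⁴ = 3.986×10¹⁴ m³/s².
r = 6371 + 8060 = 14431 km = 1.4431×10⁷ m.
For a circular orbit v = √(μ/r) = √(3.986×10¹⁴ / 1.443×10⁷) = √(2.762×10⁷) = 5255 m/s.
That is 5.255 km/s.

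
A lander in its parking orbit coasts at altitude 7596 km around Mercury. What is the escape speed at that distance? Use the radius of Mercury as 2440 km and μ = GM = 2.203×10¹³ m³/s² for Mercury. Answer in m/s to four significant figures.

v_esc ≈ 2095 m/s

r = 2440 + 7596 = 10036 km = 1.0036×10⁷ m.
Escape speed v_esc = √(2μ/r) = √(2 × 2.203×10¹³ / 1.004×10⁷) = √(4.390×10⁶) = 2095 m/s.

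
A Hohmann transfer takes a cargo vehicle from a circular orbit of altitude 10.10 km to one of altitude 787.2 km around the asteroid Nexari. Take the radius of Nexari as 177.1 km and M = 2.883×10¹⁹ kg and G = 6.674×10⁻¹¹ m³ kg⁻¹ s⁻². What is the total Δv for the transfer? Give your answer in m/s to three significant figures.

μ = GM = 6.674×10⁻¹¹ × 2.883×10¹⁹ = 1.924×10⁹ m³/s².
r₁ = 177.1 + 10.10 = 187.20 km = 1.8720×10⁵ m.
r₂ = 177.1 + 787.2 = 964.30 km = 9.6430×10⁵ m.
Transfer ellipse a_t = (r₁ + r₂)/2 = 5.758×10⁵ m.
At r₁: circular v_c1 = √(μ/r₁) = 101.4 m/s; transfer-periapsis v_p = √[μ(2/r₁ − 1/a_t)] = 131.2 m/s.
Δv₁ = v_p − v_c1 = 29.82 m/s.
At r₂: circular v_c2 = √(μ/r₂) = 44.67 m/s; transfer-apoapsis v_a = √[μ(2/r₂ − 1/a_t)] = 25.47 m/s.
Δv₂ = v_c2 − v_a = 19.20 m/s.
Total Δv = Δv₁ + Δv₂ = 49.02 m/s.

Δv_total ≈ 49.0 m/s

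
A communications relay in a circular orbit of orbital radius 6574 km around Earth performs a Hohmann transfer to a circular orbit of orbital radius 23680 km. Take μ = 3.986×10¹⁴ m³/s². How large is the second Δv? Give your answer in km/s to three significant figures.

Δv ≈ 1.40 km/s

r₁ = 6574 km = 6.574×10⁶ m.
r₂ = 23680 km = 2.368×10⁷ m.
Transfer ellipse a_t = (r₁ + r₂)/2 = 1.513×10⁷ m.
At r₁: circular v_c1 = √(μ/r₁) = 7787 m/s; transfer-perigee v_p = √[μ(2/r₁ − 1/a_t)] = 9742 m/s.
At r₂: circular v_c2 = √(μ/r₂) = 4103 m/s; transfer-apogee v_a = √[μ(2/r₂ − 1/a_t)] = 2705 m/s.
Δv₂ = v_c2 − v_a = 1398 m/s.
= 1.398 km/s.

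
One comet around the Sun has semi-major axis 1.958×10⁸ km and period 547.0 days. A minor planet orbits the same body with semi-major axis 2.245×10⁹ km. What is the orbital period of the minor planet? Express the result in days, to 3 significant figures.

Kepler's third law: T² ∝ a³, so T₂ = T₁ (a₂/a₁)^(3/2).
a₂/a₁ = 11.47, (a₂/a₁)^(3/2) = 38.82.
T₂ = 547.0 × 38.82 = 21240 days.

T₂ ≈ 21200 days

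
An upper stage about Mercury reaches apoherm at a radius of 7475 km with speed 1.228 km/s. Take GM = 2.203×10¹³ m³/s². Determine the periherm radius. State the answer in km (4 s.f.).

r_a = 7.475×10⁶ m.
Specific energy ε = v²/2 − μ/r = -2.193×10⁶ J/kg, so a = −μ/(2ε) = 5.022×10⁶ m.
The apsides satisfy r_p + r_a = 2a, so the periherm radius is 2a − r_a = 2.570×10⁶ m = 2569.8 km.

periherm radius ≈ 2570 km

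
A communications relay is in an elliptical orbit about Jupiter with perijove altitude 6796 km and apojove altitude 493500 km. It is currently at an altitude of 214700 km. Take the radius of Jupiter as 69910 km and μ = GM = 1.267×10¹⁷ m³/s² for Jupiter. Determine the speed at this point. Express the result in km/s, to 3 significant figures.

r_p = 69910 + 6796 = 76706 km = 7.6706×10⁷ m.
r_a = 69910 + 493500 = 563410 km = 5.6341×10⁸ m.
r = 69910 + 214700 = 2.8461×10⁵ km = 2.846×10⁸ m.
Semi-major axis a = (r_p + r_a)/2 = 3.2006×10⁵ km = 3.201×10⁸ m.
Vis-viva: v² = μ(2/r − 1/a) = 1.267×10¹⁷ × (7.027×10⁻⁹ − 3.124×10⁻⁹) = 4.945×10⁸ m²/s².
v = 22240 m/s = 22.24 km/s.

v ≈ 22.2 km/s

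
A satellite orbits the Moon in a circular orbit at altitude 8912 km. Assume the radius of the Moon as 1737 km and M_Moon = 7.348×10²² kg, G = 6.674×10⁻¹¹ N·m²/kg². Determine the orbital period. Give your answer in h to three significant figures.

T ≈ 27.4 h

μ = GM = 6.674×10⁻¹¹ × 7.348×10²² = 4.904×10¹² m³/s².
r = 1737 + 8912 = 10649 km = 1.0649×10⁷ m.
Kepler's third law: T = 2π√(r³/μ) = 2π√((1.065×10⁷)³ / 4.904×10¹²).
r³/μ = 2.462×10⁸ s², so T = 2π × 1.569×10⁴ = 9.860×10⁴ s.
Converting: 9.860×10⁴ s ÷ 3600 = 27.39 h.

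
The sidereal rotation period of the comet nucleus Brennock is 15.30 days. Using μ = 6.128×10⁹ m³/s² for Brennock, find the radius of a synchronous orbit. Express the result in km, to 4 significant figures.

r_sync ≈ 6473 km

T = 15.30 days = 1.322×10⁶ s.
A synchronous orbit has period T, so by Kepler's third law a = (μT²/4π²)^(1/3).
μT²/4π² = 6.128×10⁹ × (1.322×10⁶)² / 39.48 = 2.712×10²⁰ m³.
a = 6.473×10⁶ m = 6473.3 km.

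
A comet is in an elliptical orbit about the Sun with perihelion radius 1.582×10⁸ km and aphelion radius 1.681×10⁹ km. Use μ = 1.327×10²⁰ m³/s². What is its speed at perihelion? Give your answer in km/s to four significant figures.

v ≈ 39.16 km/s

Semi-major axis a = (r_p + r_a)/2 = 9.1960×10⁸ km = 9.196×10¹¹ m.
Vis-viva: v² = μ(2/r − 1/a) = 1.327×10²⁰ × (1.264×10⁻¹¹ − 1.087×10⁻¹²) = 1.533×10⁹ m²/s².
v = 39160 m/s = 39.16 km/s.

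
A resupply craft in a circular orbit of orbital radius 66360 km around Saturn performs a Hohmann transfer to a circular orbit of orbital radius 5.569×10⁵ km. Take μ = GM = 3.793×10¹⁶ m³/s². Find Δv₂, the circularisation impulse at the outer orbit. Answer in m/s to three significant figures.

Δv ≈ 4440 m/s

r₁ = 66360 km = 6.636×10⁷ m.
r₂ = 5.569×10⁵ km = 5.569×10⁸ m.
Transfer ellipse a_t = (r₁ + r₂)/2 = 3.116×10⁸ m.
At r₁: circular v_c1 = √(μ/r₁) = 23910 m/s; transfer-perikrone v_p = √[μ(2/r₁ − 1/a_t)] = 31960 m/s.
At r₂: circular v_c2 = √(μ/r₂) = 8253 m/s; transfer-apokrone v_a = √[μ(2/r₂ − 1/a_t)] = 3808 m/s.
Δv₂ = v_c2 − v_a = 4444 m/s.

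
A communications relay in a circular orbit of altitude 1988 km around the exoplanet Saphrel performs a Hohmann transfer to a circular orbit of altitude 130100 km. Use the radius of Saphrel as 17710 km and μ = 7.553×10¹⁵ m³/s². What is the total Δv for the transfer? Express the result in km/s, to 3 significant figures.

r₁ = 17710 + 1988 = 19698 km = 1.9698×10⁷ m.
r₂ = 17710 + 130100 = 147810 km = 1.4781×10⁸ m.
Transfer ellipse a_t = (r₁ + r₂)/2 = 8.375×10⁷ m.
At r₁: circular v_c1 = √(μ/r₁) = 19580 m/s; transfer-periapsis v_p = √[μ(2/r₁ − 1/a_t)] = 26010 m/s.
Δv₁ = v_p − v_c1 = 6432 m/s.
At r₂: circular v_c2 = √(μ/r₂) = 7148 m/s; transfer-apoapsis v_a = √[μ(2/r₂ − 1/a_t)] = 3467 m/s.
Δv₂ = v_c2 − v_a = 3682 m/s.
Total Δv = Δv₁ + Δv₂ = 10110 m/s = 10.11 km/s.

Δv_total ≈ 10.1 km/s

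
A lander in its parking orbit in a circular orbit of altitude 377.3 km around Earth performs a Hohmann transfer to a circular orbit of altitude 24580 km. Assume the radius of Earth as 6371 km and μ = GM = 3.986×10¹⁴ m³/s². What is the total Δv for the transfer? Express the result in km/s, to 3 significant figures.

r₁ = 6371 + 377.3 = 6748.3 km = 6.7483×10⁶ m.
r₂ = 6371 + 24580 = 30951 km = 3.0951×10⁷ m.
Transfer ellipse a_t = (r₁ + r₂)/2 = 1.885×10⁷ m.
At r₁: circular v_c1 = √(μ/r₁) = 7685 m/s; transfer-perigee v_p = √[μ(2/r₁ − 1/a_t)] = 9848 m/s.
Δv₁ = v_p − v_c1 = 2163 m/s.
At r₂: circular v_c2 = √(μ/r₂) = 3589 m/s; transfer-apogee v_a = √[μ(2/r₂ − 1/a_t)] = 2147 m/s.
Δv₂ = v_c2 − v_a = 1441 m/s.
Total Δv = Δv₁ + Δv₂ = 3604 m/s = 3.604 km/s.

Δv_total ≈ 3.60 km/s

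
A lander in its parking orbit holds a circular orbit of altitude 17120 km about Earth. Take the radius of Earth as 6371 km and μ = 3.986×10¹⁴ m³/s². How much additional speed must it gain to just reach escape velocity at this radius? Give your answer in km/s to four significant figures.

r = 6371 + 17120 = 23491 km = 2.3491×10⁷ m.
Circular speed v_c = √(μ/r) = 4119 m/s.
Escape speed v_esc = √(2μ/r) = √2 × v_c = 5825 m/s.
Δv = v_esc − v_c = 1706 m/s = 1.706 km/s.

Δv ≈ 1.706 km/s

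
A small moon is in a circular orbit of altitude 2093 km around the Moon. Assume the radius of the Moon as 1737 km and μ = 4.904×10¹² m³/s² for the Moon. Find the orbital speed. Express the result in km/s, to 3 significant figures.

v ≈ 1.13 km/s

r = 1737 + 2093 = 3830.0 km = 3.8300×10⁶ m.
For a circular orbit v = √(μ/r) = √(4.904×10¹² / 3.830×10⁶) = √(1.280×10⁶) = 1132 m/s.
That is 1.132 km/s.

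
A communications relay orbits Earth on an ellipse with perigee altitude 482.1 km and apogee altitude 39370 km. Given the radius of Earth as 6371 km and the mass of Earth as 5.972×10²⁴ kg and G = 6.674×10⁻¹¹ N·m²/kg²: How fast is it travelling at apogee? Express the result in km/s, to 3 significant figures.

v ≈ 1.51 km/s

μ = GM = 6.674×10⁻¹¹ × 5.972×10²⁴ = 3.986×10¹⁴ m³/s².
r_p = 6371 + 482.1 = 6853.1 km = 6.8531×10⁶ m.
r_a = 6371 + 39370 = 45741 km = 4.5741×10⁷ m.
Semi-major axis a = (r_p + r_a)/2 = 26297 km = 2.630×10⁷ m.
Vis-viva: v² = μ(2/r − 1/a) = 3.986×10¹⁴ × (4.372×10⁻⁸ − 3.803×10⁻⁸) = 2.271×10⁶ m²/s².
v = 1507 m/s = 1.507 km/s.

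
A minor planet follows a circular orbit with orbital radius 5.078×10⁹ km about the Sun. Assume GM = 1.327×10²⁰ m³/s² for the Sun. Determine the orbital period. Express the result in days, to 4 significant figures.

r = 5.078×10⁹ km = 5.078×10¹² m.
Kepler's third law: T = 2π√(r³/μ) = 2π√((5.078×10¹²)³ / 1.327×10²⁰).
r³/μ = 9.868×10¹⁷ s², so T = 2π × 9.934×10⁸ = 6.241×10⁹ s.
Converting: 6.241×10⁹ s ÷ 86400 = 72240 days.

T ≈ 72240 days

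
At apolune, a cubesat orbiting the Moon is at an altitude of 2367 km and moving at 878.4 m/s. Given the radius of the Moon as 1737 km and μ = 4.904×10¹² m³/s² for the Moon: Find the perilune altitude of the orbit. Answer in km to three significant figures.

r_a = 1737 + 2367 = 4104.0 km = 4.104×10⁶ m.
Specific energy ε = v²/2 − μ/r = -8.091×10⁵ J/kg, so a = −μ/(2ε) = 3.030×10⁶ m.
The apsides satisfy r_p + r_a = 2a, so the perilune radius is 2a − r_a = 1.957×10⁶ m = 1956.8 km.
Perilune altitude = 1956.8 − 1737 = 219.77 km.

perilune altitude ≈ 220 km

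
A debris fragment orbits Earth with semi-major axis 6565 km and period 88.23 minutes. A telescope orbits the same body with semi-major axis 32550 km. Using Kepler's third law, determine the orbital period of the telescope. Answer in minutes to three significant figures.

Kepler's third law: T² ∝ a³, so T₂ = T₁ (a₂/a₁)^(3/2).
a₂/a₁ = 4.958, (a₂/a₁)^(3/2) = 11.04.
T₂ = 88.23 × 11.04 = 974.1 minutes.

T₂ ≈ 974 minutes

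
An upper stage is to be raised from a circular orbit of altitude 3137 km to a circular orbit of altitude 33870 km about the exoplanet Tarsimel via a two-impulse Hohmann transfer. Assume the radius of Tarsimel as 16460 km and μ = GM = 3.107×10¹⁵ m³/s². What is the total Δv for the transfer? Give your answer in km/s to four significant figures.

r₁ = 16460 + 3137 = 19597 km = 1.9597×10⁷ m.
r₂ = 16460 + 33870 = 50330 km = 5.0330×10⁷ m.
Transfer ellipse a_t = (r₁ + r₂)/2 = 3.496×10⁷ m.
At r₁: circular v_c1 = √(μ/r₁) = 12590 m/s; transfer-periapsis v_p = √[μ(2/r₁ − 1/a_t)] = 15110 m/s.
Δv₁ = v_p − v_c1 = 2516 m/s.
At r₂: circular v_c2 = √(μ/r₂) = 7857 m/s; transfer-apoapsis v_a = √[μ(2/r₂ − 1/a_t)] = 5882 m/s.
Δv₂ = v_c2 − v_a = 1975 m/s.
Total Δv = Δv₁ + Δv₂ = 4490 m/s = 4.490 km/s.

Δv_total ≈ 4.490 km/s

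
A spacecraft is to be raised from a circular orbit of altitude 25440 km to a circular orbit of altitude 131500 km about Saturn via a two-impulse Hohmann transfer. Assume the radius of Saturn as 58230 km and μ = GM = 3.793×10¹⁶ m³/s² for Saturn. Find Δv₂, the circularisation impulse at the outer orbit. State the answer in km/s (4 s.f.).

r₁ = 58230 + 25440 = 83670 km = 8.3670×10⁷ m.
r₂ = 58230 + 131500 = 189730 km = 1.8973×10⁸ m.
Transfer ellipse a_t = (r₁ + r₂)/2 = 1.367×10⁸ m.
At r₁: circular v_c1 = √(μ/r₁) = 21290 m/s; transfer-perikrone v_p = √[μ(2/r₁ − 1/a_t)] = 25080 m/s.
At r₂: circular v_c2 = √(μ/r₂) = 14140 m/s; transfer-apokrone v_a = √[μ(2/r₂ − 1/a_t)] = 11060 m/s.
Δv₂ = v_c2 − v_a = 3077 m/s.
= 3.077 km/s.

Δv ≈ 3.077 km/s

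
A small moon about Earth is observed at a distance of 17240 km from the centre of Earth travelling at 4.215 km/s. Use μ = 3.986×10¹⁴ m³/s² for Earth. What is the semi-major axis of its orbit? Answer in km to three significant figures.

r = 1.724×10⁷ m.
Specific orbital energy ε = v²/2 − μ/r = (4215)²/2 − 3.986×10¹⁴/1.724×10⁷ = -1.424×10⁷ J/kg.
Since ε = −μ/(2a), a = −μ/(2ε) = 1.400×10⁷ m = 13998 km.

a ≈ 14000 km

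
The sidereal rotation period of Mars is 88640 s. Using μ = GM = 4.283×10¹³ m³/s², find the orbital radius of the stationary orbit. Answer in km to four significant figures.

A synchronous orbit has period T, so by Kepler's third law a = (μT²/4π²)^(1/3).
μT²/4π² = 4.283×10¹³ × (8.864×10⁴)² / 39.48 = 8.524×10²¹ m³.
a = 2.043×10⁷ m = 20428 km.

r_sync ≈ 20430 km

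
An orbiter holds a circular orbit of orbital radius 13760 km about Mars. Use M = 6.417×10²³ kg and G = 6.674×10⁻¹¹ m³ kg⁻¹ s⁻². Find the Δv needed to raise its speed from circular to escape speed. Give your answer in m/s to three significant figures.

Δv ≈ 731 m/s

μ = GM = 6.674×10⁻¹¹ × 6.417×10²³ = 4.283×10¹³ m³/s².
r = 13760 km = 1.376×10⁷ m.
Circular speed v_c = √(μ/r) = 1764 m/s.
Escape speed v_esc = √(2μ/r) = √2 × v_c = 2495 m/s.
Δv = v_esc − v_c = 730.8 m/s.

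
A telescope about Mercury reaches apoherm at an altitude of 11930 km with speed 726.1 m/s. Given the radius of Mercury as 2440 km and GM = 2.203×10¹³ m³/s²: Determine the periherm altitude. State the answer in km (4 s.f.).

r_a = 2440 + 11930 = 14370 km = 1.437×10⁷ m.
Specific energy ε = v²/2 − μ/r = -1.269×10⁶ J/kg, so a = −μ/(2ε) = 8.677×10⁶ m.
The apsides satisfy r_p + r_a = 2a, so the periherm radius is 2a − r_a = 2.984×10⁶ m = 2984.0 km.
Periherm altitude = 2984.0 − 2440 = 544.05 km.

periherm altitude ≈ 544.0 km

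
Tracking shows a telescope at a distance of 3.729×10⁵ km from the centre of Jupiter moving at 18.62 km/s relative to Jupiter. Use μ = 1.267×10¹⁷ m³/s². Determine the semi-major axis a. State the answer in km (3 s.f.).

r = 3.729×10⁸ m.
Specific orbital energy ε = v²/2 − μ/r = (18620)²/2 − 1.267×10¹⁷/3.729×10⁸ = -1.664×10⁸ J/kg.
Since ε = −μ/(2a), a = −μ/(2ε) = 3.807×10⁸ m = 3.8067×10⁵ km.

a ≈ 3.81×10⁵ km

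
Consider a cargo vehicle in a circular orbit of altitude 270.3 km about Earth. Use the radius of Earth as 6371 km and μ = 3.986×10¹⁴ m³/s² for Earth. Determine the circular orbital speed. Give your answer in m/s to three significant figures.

v ≈ 7750 m/s

r = 6371 + 270.3 = 6641.3 km = 6.6413×10⁶ m.
For a circular orbit v = √(μ/r) = √(3.986×10¹⁴ / 6.641×10⁶) = √(6.002×10⁷) = 7747 m/s.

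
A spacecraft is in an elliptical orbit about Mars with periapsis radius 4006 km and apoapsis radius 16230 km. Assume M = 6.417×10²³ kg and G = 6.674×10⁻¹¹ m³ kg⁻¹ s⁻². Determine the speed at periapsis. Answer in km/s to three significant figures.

v ≈ 4.14 km/s

μ = GM = 6.674×10⁻¹¹ × 6.417×10²³ = 4.283×10¹³ m³/s².
Semi-major axis a = (r_p + r_a)/2 = 10118 km = 1.012×10⁷ m.
Vis-viva: v² = μ(2/r − 1/a) = 4.283×10¹³ × (4.993×10⁻⁷ − 9.883×10⁻⁸) = 1.715×10⁷ m²/s².
v = 4141 m/s = 4.141 km/s.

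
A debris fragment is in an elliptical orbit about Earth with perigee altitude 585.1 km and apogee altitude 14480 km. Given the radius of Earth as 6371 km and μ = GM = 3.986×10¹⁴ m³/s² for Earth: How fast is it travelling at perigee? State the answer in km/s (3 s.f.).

v ≈ 9.27 km/s

r_p = 6371 + 585.1 = 6956.1 km = 6.9561×10⁶ m.
r_a = 6371 + 14480 = 20851 km = 2.0851×10⁷ m.
Semi-major axis a = (r_p + r_a)/2 = 13904 km = 1.390×10⁷ m.
Vis-viva: v² = μ(2/r − 1/a) = 3.986×10¹⁴ × (2.875×10⁻⁷ − 7.192×10⁻⁸) = 8.594×10⁷ m²/s².
v = 9270 m/s = 9.270 km/s.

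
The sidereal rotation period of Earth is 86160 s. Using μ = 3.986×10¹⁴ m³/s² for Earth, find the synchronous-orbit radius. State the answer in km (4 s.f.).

r_sync ≈ 42160 km

A synchronous orbit has period T, so by Kepler's third law a = (μT²/4π²)^(1/3).
μT²/4π² = 3.986×10¹⁴ × (8.616×10⁴)² / 39.48 = 7.495×10²² m³.
a = 4.216×10⁷ m = 42163 km.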